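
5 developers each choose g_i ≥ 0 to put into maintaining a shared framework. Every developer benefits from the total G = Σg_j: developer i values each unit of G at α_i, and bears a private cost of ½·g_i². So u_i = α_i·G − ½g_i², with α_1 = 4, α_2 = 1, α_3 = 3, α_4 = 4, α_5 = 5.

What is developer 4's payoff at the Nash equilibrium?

Developer i's FOC: ∂u_i/∂g_i = α_i − g_i = 0, so g_i* = α_i.
NE contributions = (4, 1, 3, 4, 5); G = 17.
u_4 = α_4·G − ½·(g_4)² = 4·17 − ½·4² = 60.

60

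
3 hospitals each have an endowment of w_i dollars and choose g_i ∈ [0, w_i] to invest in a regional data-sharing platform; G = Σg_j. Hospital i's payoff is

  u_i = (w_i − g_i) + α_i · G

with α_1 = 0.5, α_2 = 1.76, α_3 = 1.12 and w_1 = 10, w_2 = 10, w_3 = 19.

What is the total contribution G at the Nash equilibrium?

29

∂u_i/∂g_i = α_i − 1, so hospital i contributes w_i if α_i > 1, else 0.
α_i > 1 for i ∈ {2, 3}; NE contributions (0, 10, 19), G = 29.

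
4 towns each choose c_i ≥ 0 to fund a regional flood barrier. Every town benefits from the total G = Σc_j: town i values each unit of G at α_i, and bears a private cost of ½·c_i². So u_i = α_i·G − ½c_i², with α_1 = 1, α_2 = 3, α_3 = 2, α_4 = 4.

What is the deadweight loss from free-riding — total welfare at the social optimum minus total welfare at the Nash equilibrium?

115

Town i's FOC: ∂u_i/∂c_i = α_i − c_i = 0, so c_i* = α_i.
NE contributions = (1, 3, 2, 4); G = 10.
W^NE = (Σα)·G − ½Σα_i² = 10² − ½·30 = 85.
Planner sets c_i = Σα_j = 10 for every i, so G^SO = 4·10 = 40.
W^SO = (Σα)·G^SO − ½·4·(Σα)² = (4/2)·10² = 200.
Deadweight loss = W^SO − W^NE = 115.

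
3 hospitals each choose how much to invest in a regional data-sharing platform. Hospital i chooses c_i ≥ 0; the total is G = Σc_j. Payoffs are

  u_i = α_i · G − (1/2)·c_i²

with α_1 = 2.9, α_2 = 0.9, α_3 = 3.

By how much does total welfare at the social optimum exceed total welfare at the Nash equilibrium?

32.23

Hospital i's FOC: ∂u_i/∂c_i = α_i − c_i = 0, so c_i* = α_i.
NE contributions = (2.9, 0.9, 3); G = 6.8.
W^NE = (Σα)·G − ½Σα_i² = 6.8² − ½·18.22 = 37.13.
Planner sets c_i = Σα_j = 6.8 for every i, so G^SO = 3·6.8 = 20.4.
W^SO = (Σα)·G^SO − ½·3·(Σα)² = (3/2)·6.8² = 69.36.
Deadweight loss = W^SO − W^NE = 32.23.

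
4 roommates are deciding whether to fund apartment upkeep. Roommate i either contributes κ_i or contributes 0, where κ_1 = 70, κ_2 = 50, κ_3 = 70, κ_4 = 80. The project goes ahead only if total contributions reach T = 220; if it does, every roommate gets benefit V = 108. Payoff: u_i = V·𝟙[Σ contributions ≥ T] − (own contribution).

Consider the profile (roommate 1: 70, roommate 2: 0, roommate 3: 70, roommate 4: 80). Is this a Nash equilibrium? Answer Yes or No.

Total = 220 ≥ 220: provided.
Roommate 1 (pledges 70, payoff 38): dropping to 0 → total 150, payoff 0. No gain.
Roommate 2 (pledges 0, payoff 108): pledging 50 → total 270, payoff 58. No gain.
Roommate 3 (pledges 70, payoff 38): dropping to 0 → total 150, payoff 0. No gain.
Roommate 4 (pledges 80, payoff 28): dropping to 0 → total 140, payoff 0. No gain.

Yes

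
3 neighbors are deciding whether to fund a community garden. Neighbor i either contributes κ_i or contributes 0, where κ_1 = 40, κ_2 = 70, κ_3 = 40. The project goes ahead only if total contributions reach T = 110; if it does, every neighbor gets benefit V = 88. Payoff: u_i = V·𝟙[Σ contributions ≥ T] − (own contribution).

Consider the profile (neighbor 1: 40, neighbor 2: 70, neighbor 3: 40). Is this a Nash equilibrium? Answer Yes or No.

No

Total = 150 ≥ 110: provided.
Neighbor 1 (pledges 40, payoff 48): dropping to 0 → total 110, payoff 88. Profitable deviation.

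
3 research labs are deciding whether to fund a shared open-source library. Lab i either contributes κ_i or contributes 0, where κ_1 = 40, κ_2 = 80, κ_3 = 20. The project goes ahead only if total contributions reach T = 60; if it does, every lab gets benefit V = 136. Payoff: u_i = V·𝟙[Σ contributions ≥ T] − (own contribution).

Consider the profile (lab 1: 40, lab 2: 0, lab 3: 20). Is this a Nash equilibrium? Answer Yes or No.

Total = 60 ≥ 60: provided.
Lab 1 (pledges 40, payoff 96): dropping to 0 → total 20, payoff 0. No gain.
Lab 2 (pledges 0, payoff 136): pledging 80 → total 140, payoff 56. No gain.
Lab 3 (pledges 20, payoff 116): dropping to 0 → total 40, payoff 0. No gain.

Yes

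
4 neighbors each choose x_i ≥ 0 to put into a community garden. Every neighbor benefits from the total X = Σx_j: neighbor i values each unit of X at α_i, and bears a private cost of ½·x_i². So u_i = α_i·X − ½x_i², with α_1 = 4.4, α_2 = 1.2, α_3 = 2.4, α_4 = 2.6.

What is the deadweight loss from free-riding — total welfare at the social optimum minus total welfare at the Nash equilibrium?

129.02

Neighbor i's FOC: ∂u_i/∂x_i = α_i − x_i = 0, so x_i* = α_i.
NE contributions = (4.4, 1.2, 2.4, 2.6); X = 10.6.
W^NE = (Σα)·X − ½Σα_i² = 10.6² − ½·33.32 = 95.7.
Planner sets x_i = Σα_j = 10.6 for every i, so X^SO = 4·10.6 = 42.4.
W^SO = (Σα)·X^SO − ½·4·(Σα)² = (4/2)·10.6² = 224.72.
Deadweight loss = W^SO − W^NE = 129.02.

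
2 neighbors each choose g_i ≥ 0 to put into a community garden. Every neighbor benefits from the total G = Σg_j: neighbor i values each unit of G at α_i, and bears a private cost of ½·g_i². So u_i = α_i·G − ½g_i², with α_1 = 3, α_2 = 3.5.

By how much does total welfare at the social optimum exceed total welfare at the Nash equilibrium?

10.625

Neighbor i's FOC: ∂u_i/∂g_i = α_i − g_i = 0, so g_i* = α_i.
NE contributions = (3, 3.5); G = 6.5.
W^NE = (Σα)·G − ½Σα_i² = 6.5² − ½·21.25 = 31.625.
Planner sets g_i = Σα_j = 6.5 for every i, so G^SO = 2·6.5 = 13.
W^SO = (Σα)·G^SO − ½·2·(Σα)² = (2/2)·6.5² = 42.25.
Deadweight loss = W^SO − W^NE = 10.625.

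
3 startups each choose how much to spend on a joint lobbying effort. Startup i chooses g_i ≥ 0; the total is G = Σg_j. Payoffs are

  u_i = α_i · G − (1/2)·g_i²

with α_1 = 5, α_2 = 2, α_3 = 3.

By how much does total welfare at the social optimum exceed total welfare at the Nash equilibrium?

69

Startup i's FOC: ∂u_i/∂g_i = α_i − g_i = 0, so g_i* = α_i.
NE contributions = (5, 2, 3); G = 10.
W^NE = (Σα)·G − ½Σα_i² = 10² − ½·38 = 81.
Planner sets g_i = Σα_j = 10 for every i, so G^SO = 3·10 = 30.
W^SO = (Σα)·G^SO − ½·3·(Σα)² = (3/2)·10² = 150.
Deadweight loss = W^SO − W^NE = 69.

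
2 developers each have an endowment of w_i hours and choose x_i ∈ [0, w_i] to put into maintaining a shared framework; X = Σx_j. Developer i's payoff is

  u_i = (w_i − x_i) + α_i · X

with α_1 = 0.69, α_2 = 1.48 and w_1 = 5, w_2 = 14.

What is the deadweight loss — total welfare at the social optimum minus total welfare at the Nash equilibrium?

∂u_i/∂x_i = α_i − 1, so developer i contributes w_i if α_i > 1, else 0.
α_i > 1 for i ∈ {2}; NE contributions (0, 14), X = 14.
W^NE = Σw_i − X^NE + (Σα_i)·X^NE = 19 + 1.17·14 = 35.38.
Planner: ∂(Σu_j)/∂x_i = Σα_j − 1 = 1.17 > 0, so everyone contributes w_i; X^SO = 19, W^SO = 19 + 1.17·19 = 41.23.
Deadweight loss = 5.85.

5.85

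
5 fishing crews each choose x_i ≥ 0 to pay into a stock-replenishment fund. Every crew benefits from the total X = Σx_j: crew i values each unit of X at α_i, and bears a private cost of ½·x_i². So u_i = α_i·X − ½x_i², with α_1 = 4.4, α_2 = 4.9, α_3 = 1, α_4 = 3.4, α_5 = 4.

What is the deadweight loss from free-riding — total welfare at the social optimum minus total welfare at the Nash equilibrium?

Crew i's FOC: ∂u_i/∂x_i = α_i − x_i = 0, so x_i* = α_i.
NE contributions = (4.4, 4.9, 1, 3.4, 4); X = 17.7.
W^NE = (Σα)·X − ½Σα_i² = 17.7² − ½·71.93 = 277.325.
Planner sets x_i = Σα_j = 17.7 for every i, so X^SO = 5·17.7 = 88.5.
W^SO = (Σα)·X^SO − ½·5·(Σα)² = (5/2)·17.7² = 783.225.
Deadweight loss = W^SO − W^NE = 505.9.

505.9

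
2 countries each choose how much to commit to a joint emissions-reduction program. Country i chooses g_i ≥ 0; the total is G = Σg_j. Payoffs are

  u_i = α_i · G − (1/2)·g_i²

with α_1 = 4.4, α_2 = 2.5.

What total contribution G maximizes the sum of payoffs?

13.8

Planner FOC: ∂(Σu_j)/∂g_i = (Σα_j) − g_i = 0, so g_i^SO = Σα_j = 6.9 for every i; G^SO = 13.8.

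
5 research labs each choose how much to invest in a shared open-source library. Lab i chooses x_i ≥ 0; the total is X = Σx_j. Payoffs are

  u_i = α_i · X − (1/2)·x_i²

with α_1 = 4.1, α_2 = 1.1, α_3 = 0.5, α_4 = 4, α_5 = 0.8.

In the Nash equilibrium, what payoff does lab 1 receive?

Lab i's FOC: ∂u_i/∂x_i = α_i − x_i = 0, so x_i* = α_i.
NE contributions = (4.1, 1.1, 0.5, 4, 0.8); X = 10.5.
u_1 = α_1·X − ½·(x_1)² = 4.1·10.5 − ½·4.1² = 34.645.

34.645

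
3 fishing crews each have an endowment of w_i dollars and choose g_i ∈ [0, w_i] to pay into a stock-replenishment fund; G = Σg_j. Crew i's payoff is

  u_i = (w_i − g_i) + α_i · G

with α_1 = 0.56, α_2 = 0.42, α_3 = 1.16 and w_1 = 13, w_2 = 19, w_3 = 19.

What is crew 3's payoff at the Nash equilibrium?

22.04

∂u_i/∂g_i = α_i − 1, so crew i contributes w_i if α_i > 1, else 0.
α_i > 1 for i ∈ {3}; NE contributions (0, 0, 19), G = 19.
u_3 = (19 − 19) + 1.16·19 = 22.04.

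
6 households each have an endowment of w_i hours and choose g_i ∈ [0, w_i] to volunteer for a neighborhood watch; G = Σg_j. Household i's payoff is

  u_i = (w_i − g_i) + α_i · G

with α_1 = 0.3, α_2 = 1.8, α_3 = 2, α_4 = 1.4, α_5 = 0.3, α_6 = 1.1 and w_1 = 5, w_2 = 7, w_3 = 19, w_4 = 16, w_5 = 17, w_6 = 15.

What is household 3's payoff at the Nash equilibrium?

∂u_i/∂g_i = α_i − 1, so household i contributes w_i if α_i > 1, else 0.
α_i > 1 for i ∈ {2, 3, 4, 6}; NE contributions (0, 7, 19, 16, 0, 15), G = 57.
u_3 = (19 − 19) + 2·57 = 114.

114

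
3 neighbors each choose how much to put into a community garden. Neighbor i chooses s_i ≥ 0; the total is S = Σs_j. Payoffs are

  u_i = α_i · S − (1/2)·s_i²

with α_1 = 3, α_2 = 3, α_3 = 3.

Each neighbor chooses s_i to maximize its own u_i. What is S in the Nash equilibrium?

Neighbor i's FOC: ∂u_i/∂s_i = α_i − s_i = 0, so s_i* = α_i.
NE contributions = (3, 3, 3); S = 9.

9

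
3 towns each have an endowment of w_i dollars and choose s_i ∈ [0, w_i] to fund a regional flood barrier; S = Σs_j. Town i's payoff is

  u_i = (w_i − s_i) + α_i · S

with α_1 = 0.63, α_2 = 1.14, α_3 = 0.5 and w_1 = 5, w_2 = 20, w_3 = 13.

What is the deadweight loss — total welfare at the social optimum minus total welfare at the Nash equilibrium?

22.86

∂u_i/∂s_i = α_i − 1, so town i contributes w_i if α_i > 1, else 0.
α_i > 1 for i ∈ {2}; NE contributions (0, 20, 0), S = 20.
W^NE = Σw_i − S^NE + (Σα_i)·S^NE = 38 + 1.27·20 = 63.4.
Planner: ∂(Σu_j)/∂s_i = Σα_j − 1 = 1.27 > 0, so everyone contributes w_i; S^SO = 38, W^SO = 38 + 1.27·38 = 86.26.
Deadweight loss = 22.86.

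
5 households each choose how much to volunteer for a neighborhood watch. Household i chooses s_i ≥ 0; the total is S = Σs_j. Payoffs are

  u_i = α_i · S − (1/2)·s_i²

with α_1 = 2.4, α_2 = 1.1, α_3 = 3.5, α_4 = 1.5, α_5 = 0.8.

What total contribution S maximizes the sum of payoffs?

Planner FOC: ∂(Σu_j)/∂s_i = (Σα_j) − s_i = 0, so s_i^SO = Σα_j = 9.3 for every i; S^SO = 46.5.

46.5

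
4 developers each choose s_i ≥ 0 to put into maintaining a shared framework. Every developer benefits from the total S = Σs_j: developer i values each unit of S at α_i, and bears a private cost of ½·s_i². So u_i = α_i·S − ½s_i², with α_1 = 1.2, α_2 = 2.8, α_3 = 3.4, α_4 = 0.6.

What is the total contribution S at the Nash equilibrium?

8

Developer i's FOC: ∂u_i/∂s_i = α_i − s_i = 0, so s_i* = α_i.
NE contributions = (1.2, 2.8, 3.4, 0.6); S = 8.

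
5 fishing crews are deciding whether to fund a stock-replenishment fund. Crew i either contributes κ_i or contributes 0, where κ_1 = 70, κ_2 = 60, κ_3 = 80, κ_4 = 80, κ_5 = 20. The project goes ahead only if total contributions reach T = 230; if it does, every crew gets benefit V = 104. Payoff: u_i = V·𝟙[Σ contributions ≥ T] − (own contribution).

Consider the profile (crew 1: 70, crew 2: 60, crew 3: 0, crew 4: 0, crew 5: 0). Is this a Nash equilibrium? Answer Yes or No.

Total = 130 < 230: not provided.
Crew 1 (pledges 70, payoff -70): dropping to 0 → total 60, payoff 0. Profitable deviation.

No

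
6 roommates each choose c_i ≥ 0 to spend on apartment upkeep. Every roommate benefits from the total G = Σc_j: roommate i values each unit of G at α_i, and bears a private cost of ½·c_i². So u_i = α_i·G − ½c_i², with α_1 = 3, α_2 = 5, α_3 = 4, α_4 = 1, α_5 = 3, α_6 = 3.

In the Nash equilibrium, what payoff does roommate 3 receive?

Roommate i's FOC: ∂u_i/∂c_i = α_i − c_i = 0, so c_i* = α_i.
NE contributions = (3, 5, 4, 1, 3, 3); G = 19.
u_3 = α_3·G − ½·(c_3)² = 4·19 − ½·4² = 68.

68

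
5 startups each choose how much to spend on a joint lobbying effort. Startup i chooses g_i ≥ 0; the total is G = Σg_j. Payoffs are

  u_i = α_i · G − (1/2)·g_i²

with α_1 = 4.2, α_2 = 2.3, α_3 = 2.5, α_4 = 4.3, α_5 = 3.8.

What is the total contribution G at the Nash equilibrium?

Startup i's FOC: ∂u_i/∂g_i = α_i − g_i = 0, so g_i* = α_i.
NE contributions = (4.2, 2.3, 2.5, 4.3, 3.8); G = 17.1.

17.1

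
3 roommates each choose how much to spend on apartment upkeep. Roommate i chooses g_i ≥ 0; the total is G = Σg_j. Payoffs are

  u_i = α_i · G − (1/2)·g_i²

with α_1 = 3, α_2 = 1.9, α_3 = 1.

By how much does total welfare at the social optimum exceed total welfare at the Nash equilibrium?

Roommate i's FOC: ∂u_i/∂g_i = α_i − g_i = 0, so g_i* = α_i.
NE contributions = (3, 1.9, 1); G = 5.9.
W^NE = (Σα)·G − ½Σα_i² = 5.9² − ½·13.61 = 28.005.
Planner sets g_i = Σα_j = 5.9 for every i, so G^SO = 3·5.9 = 17.7.
W^SO = (Σα)·G^SO − ½·3·(Σα)² = (3/2)·5.9² = 52.215.
Deadweight loss = W^SO − W^NE = 24.21.

24.21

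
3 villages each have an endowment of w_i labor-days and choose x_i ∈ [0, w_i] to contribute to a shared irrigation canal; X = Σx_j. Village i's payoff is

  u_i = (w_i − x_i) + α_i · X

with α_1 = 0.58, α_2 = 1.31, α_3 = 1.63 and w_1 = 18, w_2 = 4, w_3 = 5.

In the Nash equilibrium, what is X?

∂u_i/∂x_i = α_i − 1, so village i contributes w_i if α_i > 1, else 0.
α_i > 1 for i ∈ {2, 3}; NE contributions (0, 4, 5), X = 9.

9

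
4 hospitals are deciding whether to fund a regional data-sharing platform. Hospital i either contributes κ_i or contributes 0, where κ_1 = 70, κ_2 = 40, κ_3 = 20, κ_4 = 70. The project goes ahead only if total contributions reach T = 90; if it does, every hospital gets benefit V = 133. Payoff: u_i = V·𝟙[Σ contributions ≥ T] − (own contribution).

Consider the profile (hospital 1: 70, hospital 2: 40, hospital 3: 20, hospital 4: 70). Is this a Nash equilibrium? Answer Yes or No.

Total = 200 ≥ 90: provided.
Hospital 1 (pledges 70, payoff 63): dropping to 0 → total 130, payoff 133. Profitable deviation.

No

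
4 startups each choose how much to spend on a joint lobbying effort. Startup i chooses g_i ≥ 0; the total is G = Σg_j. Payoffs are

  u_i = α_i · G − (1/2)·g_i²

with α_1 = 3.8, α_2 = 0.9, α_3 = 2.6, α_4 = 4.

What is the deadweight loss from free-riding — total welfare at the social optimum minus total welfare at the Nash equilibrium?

Startup i's FOC: ∂u_i/∂g_i = α_i − g_i = 0, so g_i* = α_i.
NE contributions = (3.8, 0.9, 2.6, 4); G = 11.3.
W^NE = (Σα)·G − ½Σα_i² = 11.3² − ½·38.01 = 108.685.
Planner sets g_i = Σα_j = 11.3 for every i, so G^SO = 4·11.3 = 45.2.
W^SO = (Σα)·G^SO − ½·4·(Σα)² = (4/2)·11.3² = 255.38.
Deadweight loss = W^SO − W^NE = 146.695.

146.695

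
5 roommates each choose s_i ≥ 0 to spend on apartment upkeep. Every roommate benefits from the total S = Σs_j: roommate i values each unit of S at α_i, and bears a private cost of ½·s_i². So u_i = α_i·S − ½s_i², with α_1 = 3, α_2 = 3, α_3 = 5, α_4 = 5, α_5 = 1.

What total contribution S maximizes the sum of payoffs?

Planner FOC: ∂(Σu_j)/∂s_i = (Σα_j) − s_i = 0, so s_i^SO = Σα_j = 17 for every i; S^SO = 85.

85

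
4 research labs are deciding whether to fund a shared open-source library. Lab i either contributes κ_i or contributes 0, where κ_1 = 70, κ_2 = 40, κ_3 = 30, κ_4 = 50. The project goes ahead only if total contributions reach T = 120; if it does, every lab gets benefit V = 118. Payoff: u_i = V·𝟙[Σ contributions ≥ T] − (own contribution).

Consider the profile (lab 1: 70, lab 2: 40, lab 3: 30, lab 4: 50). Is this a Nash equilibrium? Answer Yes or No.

Total = 190 ≥ 120: provided.
Lab 1 (pledges 70, payoff 48): dropping to 0 → total 120, payoff 118. Profitable deviation.

No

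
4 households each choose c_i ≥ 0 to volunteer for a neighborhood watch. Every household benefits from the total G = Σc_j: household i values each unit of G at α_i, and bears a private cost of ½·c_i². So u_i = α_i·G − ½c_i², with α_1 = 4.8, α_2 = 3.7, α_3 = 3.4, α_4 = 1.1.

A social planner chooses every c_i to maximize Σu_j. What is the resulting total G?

52

Planner FOC: ∂(Σu_j)/∂c_i = (Σα_j) − c_i = 0, so c_i^SO = Σα_j = 13 for every i; G^SO = 52.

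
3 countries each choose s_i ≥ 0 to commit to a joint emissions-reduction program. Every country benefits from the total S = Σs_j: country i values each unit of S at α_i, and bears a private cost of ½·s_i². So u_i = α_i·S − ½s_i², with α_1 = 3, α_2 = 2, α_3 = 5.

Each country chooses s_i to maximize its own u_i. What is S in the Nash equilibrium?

10

Country i's FOC: ∂u_i/∂s_i = α_i − s_i = 0, so s_i* = α_i.
NE contributions = (3, 2, 5); S = 10.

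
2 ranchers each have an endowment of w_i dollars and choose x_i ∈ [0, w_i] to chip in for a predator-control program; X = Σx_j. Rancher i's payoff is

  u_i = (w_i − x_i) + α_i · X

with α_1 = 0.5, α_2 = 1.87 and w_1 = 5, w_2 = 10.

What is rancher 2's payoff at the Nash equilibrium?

∂u_i/∂x_i = α_i − 1, so rancher i contributes w_i if α_i > 1, else 0.
α_i > 1 for i ∈ {2}; NE contributions (0, 10), X = 10.
u_2 = (10 − 10) + 1.87·10 = 18.7.

18.7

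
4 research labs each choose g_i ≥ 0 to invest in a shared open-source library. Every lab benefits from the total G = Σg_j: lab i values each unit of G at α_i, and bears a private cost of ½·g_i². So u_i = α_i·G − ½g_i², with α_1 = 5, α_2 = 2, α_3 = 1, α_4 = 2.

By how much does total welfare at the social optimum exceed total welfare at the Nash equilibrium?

117

Lab i's FOC: ∂u_i/∂g_i = α_i − g_i = 0, so g_i* = α_i.
NE contributions = (5, 2, 1, 2); G = 10.
W^NE = (Σα)·G − ½Σα_i² = 10² − ½·34 = 83.
Planner sets g_i = Σα_j = 10 for every i, so G^SO = 4·10 = 40.
W^SO = (Σα)·G^SO − ½·4·(Σα)² = (4/2)·10² = 200.
Deadweight loss = W^SO − W^NE = 117.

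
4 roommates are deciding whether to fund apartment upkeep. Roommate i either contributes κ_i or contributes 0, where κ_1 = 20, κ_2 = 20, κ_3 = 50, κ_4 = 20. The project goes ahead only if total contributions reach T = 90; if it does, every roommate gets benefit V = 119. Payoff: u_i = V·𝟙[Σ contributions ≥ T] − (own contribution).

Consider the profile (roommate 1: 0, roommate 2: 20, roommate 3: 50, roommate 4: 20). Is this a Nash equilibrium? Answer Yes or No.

Total = 90 ≥ 90: provided.
Roommate 1 (pledges 0, payoff 119): pledging 20 → total 110, payoff 99. No gain.
Roommate 2 (pledges 20, payoff 99): dropping to 0 → total 70, payoff 0. No gain.
Roommate 3 (pledges 50, payoff 69): dropping to 0 → total 40, payoff 0. No gain.
Roommate 4 (pledges 20, payoff 99): dropping to 0 → total 70, payoff 0. No gain.

Yes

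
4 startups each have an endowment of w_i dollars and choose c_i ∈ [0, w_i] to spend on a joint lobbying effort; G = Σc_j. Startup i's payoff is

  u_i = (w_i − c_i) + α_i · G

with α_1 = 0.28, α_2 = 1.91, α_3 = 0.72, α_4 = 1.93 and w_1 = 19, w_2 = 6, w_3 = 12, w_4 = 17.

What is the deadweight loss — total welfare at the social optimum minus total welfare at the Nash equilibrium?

∂u_i/∂c_i = α_i − 1, so startup i contributes w_i if α_i > 1, else 0.
α_i > 1 for i ∈ {2, 4}; NE contributions (0, 6, 0, 17), G = 23.
W^NE = Σw_i − G^NE + (Σα_i)·G^NE = 54 + 3.84·23 = 142.32.
Planner: ∂(Σu_j)/∂c_i = Σα_j − 1 = 3.84 > 0, so everyone contributes w_i; G^SO = 54, W^SO = 54 + 3.84·54 = 261.36.
Deadweight loss = 119.04.

119.04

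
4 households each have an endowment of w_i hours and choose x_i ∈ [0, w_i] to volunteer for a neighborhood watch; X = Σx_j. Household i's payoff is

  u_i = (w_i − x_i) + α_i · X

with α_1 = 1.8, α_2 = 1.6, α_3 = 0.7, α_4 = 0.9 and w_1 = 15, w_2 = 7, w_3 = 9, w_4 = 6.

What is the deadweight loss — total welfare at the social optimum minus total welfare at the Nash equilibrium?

∂u_i/∂x_i = α_i − 1, so household i contributes w_i if α_i > 1, else 0.
α_i > 1 for i ∈ {1, 2}; NE contributions (15, 7, 0, 0), X = 22.
W^NE = Σw_i − X^NE + (Σα_i)·X^NE = 37 + 4·22 = 125.
Planner: ∂(Σu_j)/∂x_i = Σα_j − 1 = 4 > 0, so everyone contributes w_i; X^SO = 37, W^SO = 37 + 4·37 = 185.
Deadweight loss = 60.

60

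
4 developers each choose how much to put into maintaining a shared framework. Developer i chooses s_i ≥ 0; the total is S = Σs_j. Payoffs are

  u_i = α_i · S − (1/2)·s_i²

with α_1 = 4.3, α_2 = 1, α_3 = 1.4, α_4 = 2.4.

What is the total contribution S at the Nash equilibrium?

Developer i's FOC: ∂u_i/∂s_i = α_i − s_i = 0, so s_i* = α_i.
NE contributions = (4.3, 1, 1.4, 2.4); S = 9.1.

9.1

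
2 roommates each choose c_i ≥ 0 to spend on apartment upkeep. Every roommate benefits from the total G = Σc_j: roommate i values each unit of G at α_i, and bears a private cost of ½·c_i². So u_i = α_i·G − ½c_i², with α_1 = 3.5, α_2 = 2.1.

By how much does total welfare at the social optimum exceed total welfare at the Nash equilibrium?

Roommate i's FOC: ∂u_i/∂c_i = α_i − c_i = 0, so c_i* = α_i.
NE contributions = (3.5, 2.1); G = 5.6.
W^NE = (Σα)·G − ½Σα_i² = 5.6² − ½·16.66 = 23.03.
Planner sets c_i = Σα_j = 5.6 for every i, so G^SO = 2·5.6 = 11.2.
W^SO = (Σα)·G^SO − ½·2·(Σα)² = (2/2)·5.6² = 31.36.
Deadweight loss = W^SO − W^NE = 8.33.

8.33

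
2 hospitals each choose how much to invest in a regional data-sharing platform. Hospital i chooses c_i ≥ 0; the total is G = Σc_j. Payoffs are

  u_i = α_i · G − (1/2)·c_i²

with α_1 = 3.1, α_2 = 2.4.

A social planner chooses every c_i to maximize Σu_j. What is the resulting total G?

11

Planner FOC: ∂(Σu_j)/∂c_i = (Σα_j) − c_i = 0, so c_i^SO = Σα_j = 5.5 for every i; G^SO = 11.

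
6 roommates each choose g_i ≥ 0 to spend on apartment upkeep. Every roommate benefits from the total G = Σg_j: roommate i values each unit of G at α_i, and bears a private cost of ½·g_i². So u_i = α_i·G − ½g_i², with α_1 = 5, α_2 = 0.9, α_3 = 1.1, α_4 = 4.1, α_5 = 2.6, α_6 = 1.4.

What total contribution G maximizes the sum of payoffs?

90.6

Planner FOC: ∂(Σu_j)/∂g_i = (Σα_j) − g_i = 0, so g_i^SO = Σα_j = 15.1 for every i; G^SO = 90.6.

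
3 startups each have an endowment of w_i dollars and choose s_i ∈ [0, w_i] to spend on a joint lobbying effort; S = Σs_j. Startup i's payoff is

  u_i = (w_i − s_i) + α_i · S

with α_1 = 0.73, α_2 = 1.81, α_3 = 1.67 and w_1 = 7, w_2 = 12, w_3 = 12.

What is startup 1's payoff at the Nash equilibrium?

24.52

∂u_i/∂s_i = α_i − 1, so startup i contributes w_i if α_i > 1, else 0.
α_i > 1 for i ∈ {2, 3}; NE contributions (0, 12, 12), S = 24.
u_1 = (7 − 0) + 0.73·24 = 24.52.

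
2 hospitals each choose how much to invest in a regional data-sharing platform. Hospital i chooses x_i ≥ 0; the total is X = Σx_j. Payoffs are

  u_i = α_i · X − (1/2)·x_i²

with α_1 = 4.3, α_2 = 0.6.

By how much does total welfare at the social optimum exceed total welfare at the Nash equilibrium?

9.425

Hospital i's FOC: ∂u_i/∂x_i = α_i − x_i = 0, so x_i* = α_i.
NE contributions = (4.3, 0.6); X = 4.9.
W^NE = (Σα)·X − ½Σα_i² = 4.9² − ½·18.85 = 14.585.
Planner sets x_i = Σα_j = 4.9 for every i, so X^SO = 2·4.9 = 9.8.
W^SO = (Σα)·X^SO − ½·2·(Σα)² = (2/2)·4.9² = 24.01.
Deadweight loss = W^SO − W^NE = 9.425.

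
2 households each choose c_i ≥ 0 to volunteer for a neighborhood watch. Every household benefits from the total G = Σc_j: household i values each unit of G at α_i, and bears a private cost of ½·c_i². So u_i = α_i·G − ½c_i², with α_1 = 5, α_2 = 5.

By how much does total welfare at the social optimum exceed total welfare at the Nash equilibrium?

25

Household i's FOC: ∂u_i/∂c_i = α_i − c_i = 0, so c_i* = α_i.
NE contributions = (5, 5); G = 10.
W^NE = (Σα)·G − ½Σα_i² = 10² − ½·50 = 75.
Planner sets c_i = Σα_j = 10 for every i, so G^SO = 2·10 = 20.
W^SO = (Σα)·G^SO − ½·2·(Σα)² = (2/2)·10² = 100.
Deadweight loss = W^SO − W^NE = 25.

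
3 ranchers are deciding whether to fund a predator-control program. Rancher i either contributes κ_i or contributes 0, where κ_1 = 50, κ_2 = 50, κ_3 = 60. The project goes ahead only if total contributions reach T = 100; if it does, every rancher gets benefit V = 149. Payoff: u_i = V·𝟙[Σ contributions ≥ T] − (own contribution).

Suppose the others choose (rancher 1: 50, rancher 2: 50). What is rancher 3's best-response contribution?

Others' total = 100 ≥ 100; contributing adds cost 60 for no extra benefit.
Best response: 0.

0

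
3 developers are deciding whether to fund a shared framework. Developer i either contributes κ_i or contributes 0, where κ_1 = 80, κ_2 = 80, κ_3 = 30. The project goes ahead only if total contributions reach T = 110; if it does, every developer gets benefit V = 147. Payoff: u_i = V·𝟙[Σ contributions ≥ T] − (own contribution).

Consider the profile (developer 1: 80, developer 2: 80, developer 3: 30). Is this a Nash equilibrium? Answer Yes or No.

Total = 190 ≥ 110: provided.
Developer 1 (pledges 80, payoff 67): dropping to 0 → total 110, payoff 147. Profitable deviation.

No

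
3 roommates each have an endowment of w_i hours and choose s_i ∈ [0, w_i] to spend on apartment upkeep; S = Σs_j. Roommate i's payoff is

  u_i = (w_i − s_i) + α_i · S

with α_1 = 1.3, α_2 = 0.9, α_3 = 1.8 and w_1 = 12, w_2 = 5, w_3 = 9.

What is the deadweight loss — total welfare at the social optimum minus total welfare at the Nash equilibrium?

15

∂u_i/∂s_i = α_i − 1, so roommate i contributes w_i if α_i > 1, else 0.
α_i > 1 for i ∈ {1, 3}; NE contributions (12, 0, 9), S = 21.
W^NE = Σw_i − S^NE + (Σα_i)·S^NE = 26 + 3·21 = 89.
Planner: ∂(Σu_j)/∂s_i = Σα_j − 1 = 3 > 0, so everyone contributes w_i; S^SO = 26, W^SO = 26 + 3·26 = 104.
Deadweight loss = 15.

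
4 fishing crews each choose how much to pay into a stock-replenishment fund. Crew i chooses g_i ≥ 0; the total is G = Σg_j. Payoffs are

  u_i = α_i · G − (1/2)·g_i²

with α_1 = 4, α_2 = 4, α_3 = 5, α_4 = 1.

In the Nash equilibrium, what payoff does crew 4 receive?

Crew i's FOC: ∂u_i/∂g_i = α_i − g_i = 0, so g_i* = α_i.
NE contributions = (4, 4, 5, 1); G = 14.
u_4 = α_4·G − ½·(g_4)² = 1·14 − ½·1² = 13.5.

13.5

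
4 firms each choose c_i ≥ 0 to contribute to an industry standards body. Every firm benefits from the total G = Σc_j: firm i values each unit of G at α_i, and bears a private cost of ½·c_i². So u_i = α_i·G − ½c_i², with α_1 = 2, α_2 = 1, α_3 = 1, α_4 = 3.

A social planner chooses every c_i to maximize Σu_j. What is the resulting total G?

28

Planner FOC: ∂(Σu_j)/∂c_i = (Σα_j) − c_i = 0, so c_i^SO = Σα_j = 7 for every i; G^SO = 28.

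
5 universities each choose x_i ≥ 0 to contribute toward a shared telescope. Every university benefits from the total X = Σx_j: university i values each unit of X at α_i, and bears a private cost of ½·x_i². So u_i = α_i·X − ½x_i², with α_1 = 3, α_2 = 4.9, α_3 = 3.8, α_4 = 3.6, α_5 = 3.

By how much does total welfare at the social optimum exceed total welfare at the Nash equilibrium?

University i's FOC: ∂u_i/∂x_i = α_i − x_i = 0, so x_i* = α_i.
NE contributions = (3, 4.9, 3.8, 3.6, 3); X = 18.3.
W^NE = (Σα)·X − ½Σα_i² = 18.3² − ½·69.41 = 300.185.
Planner sets x_i = Σα_j = 18.3 for every i, so X^SO = 5·18.3 = 91.5.
W^SO = (Σα)·X^SO − ½·5·(Σα)² = (5/2)·18.3² = 837.225.
Deadweight loss = W^SO − W^NE = 537.04.

537.04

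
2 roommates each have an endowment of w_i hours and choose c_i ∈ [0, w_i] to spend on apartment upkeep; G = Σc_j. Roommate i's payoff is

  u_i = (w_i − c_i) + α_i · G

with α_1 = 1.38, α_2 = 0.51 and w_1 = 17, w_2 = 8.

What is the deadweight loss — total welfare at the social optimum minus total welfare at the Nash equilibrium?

7.12

∂u_i/∂c_i = α_i − 1, so roommate i contributes w_i if α_i > 1, else 0.
α_i > 1 for i ∈ {1}; NE contributions (17, 0), G = 17.
W^NE = Σw_i − G^NE + (Σα_i)·G^NE = 25 + 0.89·17 = 40.13.
Planner: ∂(Σu_j)/∂c_i = Σα_j − 1 = 0.89 > 0, so everyone contributes w_i; G^SO = 25, W^SO = 25 + 0.89·25 = 47.25.
Deadweight loss = 7.12.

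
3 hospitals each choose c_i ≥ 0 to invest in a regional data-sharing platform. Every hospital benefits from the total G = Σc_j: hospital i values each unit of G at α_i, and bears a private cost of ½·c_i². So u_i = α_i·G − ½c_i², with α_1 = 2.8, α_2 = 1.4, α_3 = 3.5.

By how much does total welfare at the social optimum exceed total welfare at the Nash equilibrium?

40.67

Hospital i's FOC: ∂u_i/∂c_i = α_i − c_i = 0, so c_i* = α_i.
NE contributions = (2.8, 1.4, 3.5); G = 7.7.
W^NE = (Σα)·G − ½Σα_i² = 7.7² − ½·22.05 = 48.265.
Planner sets c_i = Σα_j = 7.7 for every i, so G^SO = 3·7.7 = 23.1.
W^SO = (Σα)·G^SO − ½·3·(Σα)² = (3/2)·7.7² = 88.935.
Deadweight loss = W^SO − W^NE = 40.67.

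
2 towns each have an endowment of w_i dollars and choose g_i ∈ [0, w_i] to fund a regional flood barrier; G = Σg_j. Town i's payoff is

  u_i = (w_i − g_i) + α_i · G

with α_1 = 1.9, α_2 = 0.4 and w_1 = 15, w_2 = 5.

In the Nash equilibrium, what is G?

∂u_i/∂g_i = α_i − 1, so town i contributes w_i if α_i > 1, else 0.
α_i > 1 for i ∈ {1}; NE contributions (15, 0), G = 15.

15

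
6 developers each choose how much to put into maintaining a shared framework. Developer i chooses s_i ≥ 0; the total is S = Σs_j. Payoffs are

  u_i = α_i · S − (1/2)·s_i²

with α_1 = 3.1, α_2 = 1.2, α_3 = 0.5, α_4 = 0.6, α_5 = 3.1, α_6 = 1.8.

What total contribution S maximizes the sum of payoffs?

61.8

Planner FOC: ∂(Σu_j)/∂s_i = (Σα_j) − s_i = 0, so s_i^SO = Σα_j = 10.3 for every i; S^SO = 61.8.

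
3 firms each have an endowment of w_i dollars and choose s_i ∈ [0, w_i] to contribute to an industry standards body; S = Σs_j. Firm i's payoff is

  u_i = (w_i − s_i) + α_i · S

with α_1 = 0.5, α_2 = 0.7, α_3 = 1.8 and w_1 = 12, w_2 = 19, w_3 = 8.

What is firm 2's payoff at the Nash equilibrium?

∂u_i/∂s_i = α_i − 1, so firm i contributes w_i if α_i > 1, else 0.
α_i > 1 for i ∈ {3}; NE contributions (0, 0, 8), S = 8.
u_2 = (19 − 0) + 0.7·8 = 24.6.

24.6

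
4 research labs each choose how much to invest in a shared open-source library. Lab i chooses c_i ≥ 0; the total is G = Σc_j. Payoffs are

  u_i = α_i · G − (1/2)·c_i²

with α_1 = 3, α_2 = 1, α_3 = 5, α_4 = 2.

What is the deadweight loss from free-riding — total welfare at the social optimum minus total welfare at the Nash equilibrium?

Lab i's FOC: ∂u_i/∂c_i = α_i − c_i = 0, so c_i* = α_i.
NE contributions = (3, 1, 5, 2); G = 11.
W^NE = (Σα)·G − ½Σα_i² = 11² − ½·39 = 101.5.
Planner sets c_i = Σα_j = 11 for every i, so G^SO = 4·11 = 44.
W^SO = (Σα)·G^SO − ½·4·(Σα)² = (4/2)·11² = 242.
Deadweight loss = W^SO − W^NE = 140.5.

140.5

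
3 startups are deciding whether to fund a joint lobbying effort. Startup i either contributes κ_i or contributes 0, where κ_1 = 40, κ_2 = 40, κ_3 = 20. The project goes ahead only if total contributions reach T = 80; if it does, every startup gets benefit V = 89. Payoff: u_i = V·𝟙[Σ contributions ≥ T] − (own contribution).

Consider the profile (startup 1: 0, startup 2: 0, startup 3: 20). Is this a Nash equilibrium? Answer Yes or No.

Total = 20 < 80: not provided.
Startup 1 (pledges 0, payoff 0): pledging 40 → total 60, payoff -40. No gain.
Startup 2 (pledges 0, payoff 0): pledging 40 → total 60, payoff -40. No gain.
Startup 3 (pledges 20, payoff -20): dropping to 0 → total 0, payoff 0. Profitable deviation.

No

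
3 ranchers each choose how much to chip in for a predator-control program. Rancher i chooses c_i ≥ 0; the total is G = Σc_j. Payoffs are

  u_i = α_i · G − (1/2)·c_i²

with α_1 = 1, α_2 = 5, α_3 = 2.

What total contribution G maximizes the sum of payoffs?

24

Planner FOC: ∂(Σu_j)/∂c_i = (Σα_j) − c_i = 0, so c_i^SO = Σα_j = 8 for every i; G^SO = 24.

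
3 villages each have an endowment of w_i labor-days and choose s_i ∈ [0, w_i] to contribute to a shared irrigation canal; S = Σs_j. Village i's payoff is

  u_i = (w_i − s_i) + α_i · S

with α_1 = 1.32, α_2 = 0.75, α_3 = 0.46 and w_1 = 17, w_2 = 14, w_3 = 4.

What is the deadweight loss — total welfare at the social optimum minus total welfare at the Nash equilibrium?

∂u_i/∂s_i = α_i − 1, so village i contributes w_i if α_i > 1, else 0.
α_i > 1 for i ∈ {1}; NE contributions (17, 0, 0), S = 17.
W^NE = Σw_i − S^NE + (Σα_i)·S^NE = 35 + 1.53·17 = 61.01.
Planner: ∂(Σu_j)/∂s_i = Σα_j − 1 = 1.53 > 0, so everyone contributes w_i; S^SO = 35, W^SO = 35 + 1.53·35 = 88.55.
Deadweight loss = 27.54.

27.54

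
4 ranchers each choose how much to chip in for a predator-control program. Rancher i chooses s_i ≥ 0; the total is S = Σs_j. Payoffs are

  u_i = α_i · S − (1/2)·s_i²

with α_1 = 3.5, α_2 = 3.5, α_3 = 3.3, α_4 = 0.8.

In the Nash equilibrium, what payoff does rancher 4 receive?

Rancher i's FOC: ∂u_i/∂s_i = α_i − s_i = 0, so s_i* = α_i.
NE contributions = (3.5, 3.5, 3.3, 0.8); S = 11.1.
u_4 = α_4·S − ½·(s_4)² = 0.8·11.1 − ½·0.8² = 8.56.

8.56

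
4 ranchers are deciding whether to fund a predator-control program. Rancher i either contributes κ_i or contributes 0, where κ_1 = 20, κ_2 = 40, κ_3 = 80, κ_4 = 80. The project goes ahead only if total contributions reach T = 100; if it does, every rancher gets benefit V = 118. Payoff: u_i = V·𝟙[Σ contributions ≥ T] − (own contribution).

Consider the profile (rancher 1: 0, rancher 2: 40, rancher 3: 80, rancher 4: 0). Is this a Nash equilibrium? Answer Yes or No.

Yes

Total = 120 ≥ 100: provided.
Rancher 1 (pledges 0, payoff 118): pledging 20 → total 140, payoff 98. No gain.
Rancher 2 (pledges 40, payoff 78): dropping to 0 → total 80, payoff 0. No gain.
Rancher 3 (pledges 80, payoff 38): dropping to 0 → total 40, payoff 0. No gain.
Rancher 4 (pledges 0, payoff 118): pledging 80 → total 200, payoff 38. No gain.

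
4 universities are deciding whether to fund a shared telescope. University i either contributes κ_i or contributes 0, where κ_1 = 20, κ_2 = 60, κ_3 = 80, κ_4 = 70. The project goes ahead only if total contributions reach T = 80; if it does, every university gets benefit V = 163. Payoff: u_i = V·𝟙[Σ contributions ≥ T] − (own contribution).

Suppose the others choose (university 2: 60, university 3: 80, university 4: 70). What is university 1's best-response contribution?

0

Others' total = 210 ≥ 80; contributing adds cost 20 for no extra benefit.
Best response: 0.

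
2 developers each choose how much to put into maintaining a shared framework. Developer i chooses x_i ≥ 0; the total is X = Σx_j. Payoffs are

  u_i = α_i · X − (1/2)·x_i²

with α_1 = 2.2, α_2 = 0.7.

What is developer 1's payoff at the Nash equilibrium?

3.96

Developer i's FOC: ∂u_i/∂x_i = α_i − x_i = 0, so x_i* = α_i.
NE contributions = (2.2, 0.7); X = 2.9.
u_1 = α_1·X − ½·(x_1)² = 2.2·2.9 − ½·2.2² = 3.96.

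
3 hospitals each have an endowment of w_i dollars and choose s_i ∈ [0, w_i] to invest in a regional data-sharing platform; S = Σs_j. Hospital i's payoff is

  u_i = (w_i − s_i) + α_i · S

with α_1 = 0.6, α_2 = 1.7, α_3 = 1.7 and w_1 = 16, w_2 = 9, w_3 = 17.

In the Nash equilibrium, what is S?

∂u_i/∂s_i = α_i − 1, so hospital i contributes w_i if α_i > 1, else 0.
α_i > 1 for i ∈ {2, 3}; NE contributions (0, 9, 17), S = 26.

26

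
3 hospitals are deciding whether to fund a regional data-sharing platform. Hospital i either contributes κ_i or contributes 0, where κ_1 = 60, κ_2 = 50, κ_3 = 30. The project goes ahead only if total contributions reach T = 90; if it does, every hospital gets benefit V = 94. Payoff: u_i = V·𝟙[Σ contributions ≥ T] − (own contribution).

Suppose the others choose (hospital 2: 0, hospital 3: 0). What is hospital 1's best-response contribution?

Others' total = 0. Even contributing 60 gives 60 < 90: no benefit either way.
Best response: 0.

0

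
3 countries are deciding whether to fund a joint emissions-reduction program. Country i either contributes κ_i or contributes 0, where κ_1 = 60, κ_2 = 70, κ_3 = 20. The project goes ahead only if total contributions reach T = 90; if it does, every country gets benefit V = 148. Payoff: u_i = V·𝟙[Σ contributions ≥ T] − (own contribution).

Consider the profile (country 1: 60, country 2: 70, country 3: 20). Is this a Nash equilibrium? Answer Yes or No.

No

Total = 150 ≥ 90: provided.
Country 1 (pledges 60, payoff 88): dropping to 0 → total 90, payoff 148. Profitable deviation.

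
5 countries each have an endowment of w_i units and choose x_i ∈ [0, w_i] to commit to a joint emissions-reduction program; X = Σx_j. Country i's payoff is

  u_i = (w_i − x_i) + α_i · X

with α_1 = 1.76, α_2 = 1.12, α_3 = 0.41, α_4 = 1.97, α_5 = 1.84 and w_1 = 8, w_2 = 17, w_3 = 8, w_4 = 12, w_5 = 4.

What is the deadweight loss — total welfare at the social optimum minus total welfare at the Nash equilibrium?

∂u_i/∂x_i = α_i − 1, so country i contributes w_i if α_i > 1, else 0.
α_i > 1 for i ∈ {1, 2, 4, 5}; NE contributions (8, 17, 0, 12, 4), X = 41.
W^NE = Σw_i − X^NE + (Σα_i)·X^NE = 49 + 6.1·41 = 299.1.
Planner: ∂(Σu_j)/∂x_i = Σα_j − 1 = 6.1 > 0, so everyone contributes w_i; X^SO = 49, W^SO = 49 + 6.1·49 = 347.9.
Deadweight loss = 48.8.

48.8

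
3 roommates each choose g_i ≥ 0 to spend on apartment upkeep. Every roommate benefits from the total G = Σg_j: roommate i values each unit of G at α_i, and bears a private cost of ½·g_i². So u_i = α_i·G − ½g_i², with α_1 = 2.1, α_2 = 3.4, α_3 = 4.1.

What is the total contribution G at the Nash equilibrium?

9.6

Roommate i's FOC: ∂u_i/∂g_i = α_i − g_i = 0, so g_i* = α_i.
NE contributions = (2.1, 3.4, 4.1); G = 9.6.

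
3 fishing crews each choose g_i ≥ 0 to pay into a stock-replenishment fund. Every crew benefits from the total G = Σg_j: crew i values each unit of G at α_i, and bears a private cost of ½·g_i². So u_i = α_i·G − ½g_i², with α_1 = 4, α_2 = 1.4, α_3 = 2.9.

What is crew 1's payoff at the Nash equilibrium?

25.2

Crew i's FOC: ∂u_i/∂g_i = α_i − g_i = 0, so g_i* = α_i.
NE contributions = (4, 1.4, 2.9); G = 8.3.
u_1 = α_1·G − ½·(g_1)² = 4·8.3 − ½·4² = 25.2.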